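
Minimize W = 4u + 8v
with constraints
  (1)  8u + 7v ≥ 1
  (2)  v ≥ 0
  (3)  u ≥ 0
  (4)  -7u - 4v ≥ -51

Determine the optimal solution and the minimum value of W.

Corner points and W = 4u + 8v:
  (1/8, 0) → W = 1/2
  (0, 1/7) → W = 8/7
  (51/7, 0) → W = 204/7
  (0, 51/4) → W = 102

The binding constraints are 8u + 7v = 1 and v = 0.
Solving simultaneously gives u = 1/8, v = 0.

u = 1/8, v = 0, minimum W = 1/2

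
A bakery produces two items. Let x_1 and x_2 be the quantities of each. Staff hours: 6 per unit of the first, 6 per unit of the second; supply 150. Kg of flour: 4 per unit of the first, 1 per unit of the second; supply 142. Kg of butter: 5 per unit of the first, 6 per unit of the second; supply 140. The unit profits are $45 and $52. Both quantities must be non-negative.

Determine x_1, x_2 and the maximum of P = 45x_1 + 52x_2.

x_1 = 10, x_2 = 15, maximum P = 1230

Corner points and P = 45x_1 + 52x_2:
  (0, 0) → P = 0
  (0, 70/3) → P = 3640/3
  (25, 0) → P = 1125
  (10, 15) → P = 1230

The binding constraints are 6x_1 + 6x_2 = 150 and 5x_1 + 6x_2 = 140.
Solving simultaneously gives x_1 = 10, x_2 = 15.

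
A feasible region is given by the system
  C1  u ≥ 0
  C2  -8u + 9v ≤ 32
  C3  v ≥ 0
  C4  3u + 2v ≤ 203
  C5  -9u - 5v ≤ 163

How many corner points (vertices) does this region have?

4

Intersecting each pair of boundary lines and keeping only the points that satisfy every inequality leaves:
  (0, 32/9)
  (0, 0)
  (41, 40)
  (203/3, 0)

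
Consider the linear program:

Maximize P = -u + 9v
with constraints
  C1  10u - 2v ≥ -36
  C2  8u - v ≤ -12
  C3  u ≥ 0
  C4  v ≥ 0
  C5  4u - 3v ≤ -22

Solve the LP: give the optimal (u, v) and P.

Feasible corners and P = -u + 9v:
  (2, 28) → P = 250
  (0, 18) → P = 162
  (0, 12) → P = 108

u = 2, v = 28, maximum P = 250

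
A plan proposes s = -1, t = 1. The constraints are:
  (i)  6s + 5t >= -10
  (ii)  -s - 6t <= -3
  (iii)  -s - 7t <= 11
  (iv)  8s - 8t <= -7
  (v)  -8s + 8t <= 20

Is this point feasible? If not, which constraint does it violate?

feasible

(i): -1 ≥ -10 ✓
(ii): -5 ≤ -3 ✓
(iii): -6 ≤ 11 ✓
(iv): -16 ≤ -7 ✓
(v): 16 ≤ 20 ✓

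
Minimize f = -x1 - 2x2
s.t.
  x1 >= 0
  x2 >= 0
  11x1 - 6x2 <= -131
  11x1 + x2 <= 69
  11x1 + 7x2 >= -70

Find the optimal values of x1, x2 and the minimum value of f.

x1 = 0, x2 = 69, minimum f = -138

The binding constraints are x1 = 0 and 11x1 + x2 = 69.
Solving simultaneously gives x1 = 0, x2 = 69.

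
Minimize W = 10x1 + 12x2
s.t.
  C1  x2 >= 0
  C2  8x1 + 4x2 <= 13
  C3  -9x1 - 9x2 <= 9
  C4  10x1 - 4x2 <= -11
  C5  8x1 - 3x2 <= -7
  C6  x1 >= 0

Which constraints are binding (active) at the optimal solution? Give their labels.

Extreme points and W = 10x1 + 12x2:
  (1/9, 109/36) → W = 337/9
  (0, 13/4) → W = 39
  (0, 11/4) → W = 33

The minimum is at (0, 11/4). Substituting into each constraint, equality holds for C4 and C6; the remaining constraints have slack.

C4 and C6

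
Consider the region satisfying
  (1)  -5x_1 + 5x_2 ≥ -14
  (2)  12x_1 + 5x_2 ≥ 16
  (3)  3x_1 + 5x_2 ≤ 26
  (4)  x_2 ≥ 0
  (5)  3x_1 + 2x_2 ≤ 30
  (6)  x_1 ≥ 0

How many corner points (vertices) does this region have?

Of the 15 pairwise boundary intersections, those satisfying every inequality are:
  (5, 11/5)
  (14/5, 0)
  (4/3, 0)
  (0, 16/5)
  (0, 26/5)

5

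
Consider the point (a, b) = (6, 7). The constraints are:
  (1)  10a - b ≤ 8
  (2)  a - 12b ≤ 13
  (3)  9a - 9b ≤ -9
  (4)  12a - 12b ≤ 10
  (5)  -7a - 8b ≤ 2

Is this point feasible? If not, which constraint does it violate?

Constraint (1): 10a - b = 53, which is not ≤ 8. All other constraints are satisfied.

not feasible — violates (1)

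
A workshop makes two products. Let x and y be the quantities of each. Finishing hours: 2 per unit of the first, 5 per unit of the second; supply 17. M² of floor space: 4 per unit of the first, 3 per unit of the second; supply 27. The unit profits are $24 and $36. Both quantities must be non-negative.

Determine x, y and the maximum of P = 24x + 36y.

x = 6, y = 1, maximum P = 180

Corner points and P = 24x + 36y:
  (0, 0) → P = 0
  (0, 17/5) → P = 612/5
  (27/4, 0) → P = 162
  (6, 1) → P = 180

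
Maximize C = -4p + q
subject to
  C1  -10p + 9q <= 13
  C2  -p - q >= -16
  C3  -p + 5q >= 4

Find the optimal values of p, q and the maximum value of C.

The binding constraints are -10p + 9q = 13 and -p + 5q = 4.
Solving simultaneously gives p = -29/41, q = 27/41.

p = -29/41, q = 27/41, maximum C = 143/41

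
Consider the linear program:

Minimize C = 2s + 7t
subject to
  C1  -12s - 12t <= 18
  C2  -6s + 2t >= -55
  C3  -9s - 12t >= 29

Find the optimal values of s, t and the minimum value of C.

s = 13/2, t = -8, minimum C = -43

Corner points and C = 2s + 7t:
  (13/2, -8) → C = -43
  (11/3, -31/6) → C = -173/6
  (301/45, -223/30) → C = -3479/90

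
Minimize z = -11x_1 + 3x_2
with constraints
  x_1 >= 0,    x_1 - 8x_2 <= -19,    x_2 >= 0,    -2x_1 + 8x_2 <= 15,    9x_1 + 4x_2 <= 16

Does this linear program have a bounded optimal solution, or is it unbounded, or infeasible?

infeasible

The boundaries x_1 = 0 and x_1 - 8x_2 = -19 meet at (0, 19/8), but that point violates -2x_1 + 8x_2 ≤ 15. Every candidate vertex is excluded by some other constraint, so the feasible region is empty.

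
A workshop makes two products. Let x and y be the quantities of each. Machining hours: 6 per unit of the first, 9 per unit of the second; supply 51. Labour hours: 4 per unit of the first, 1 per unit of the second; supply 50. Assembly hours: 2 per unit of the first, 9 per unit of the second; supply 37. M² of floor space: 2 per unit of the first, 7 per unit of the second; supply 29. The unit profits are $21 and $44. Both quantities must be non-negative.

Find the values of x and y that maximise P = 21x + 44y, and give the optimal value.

x = 4, y = 3, maximum P = 216

Feasible corners and P = 21x + 44y:
  (0, 0) → P = 0
  (0, 37/9) → P = 1628/9
  (17/2, 0) → P = 357/2
  (4, 3) → P = 216
  (1/2, 4) → P = 373/2

At the optimal vertex, 6x + 9y = 51 and 2x + 7y = 29.
Solving simultaneously gives x = 4, y = 3.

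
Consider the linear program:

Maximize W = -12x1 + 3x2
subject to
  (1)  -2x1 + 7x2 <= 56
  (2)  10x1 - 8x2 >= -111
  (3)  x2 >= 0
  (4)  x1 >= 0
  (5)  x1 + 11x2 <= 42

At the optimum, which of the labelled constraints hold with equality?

(4) and (5)

Corner points and W = -12x1 + 3x2:
  (0, 0) → W = 0
  (42, 0) → W = -504
  (0, 42/11) → W = 126/11

The maximum is at (0, 42/11). Substituting into each constraint, equality holds for (4) and (5); the remaining constraints have slack.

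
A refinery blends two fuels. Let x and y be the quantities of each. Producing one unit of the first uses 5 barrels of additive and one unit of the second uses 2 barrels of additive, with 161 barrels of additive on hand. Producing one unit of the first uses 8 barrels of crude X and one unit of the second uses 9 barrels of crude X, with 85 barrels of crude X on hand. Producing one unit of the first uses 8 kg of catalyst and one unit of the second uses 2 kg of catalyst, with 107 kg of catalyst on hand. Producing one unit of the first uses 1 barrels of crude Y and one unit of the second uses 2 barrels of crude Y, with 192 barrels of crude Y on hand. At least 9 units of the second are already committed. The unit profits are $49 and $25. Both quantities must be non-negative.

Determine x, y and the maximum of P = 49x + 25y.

Feasible corners and P = 49x + 25y:
  (0, 85/9) → P = 2125/9
  (0, 9) → P = 225
  (1/2, 9) → P = 499/2

The binding constraints are 8x + 9y = 85 and y = 9.
Solving simultaneously gives x = 1/2, y = 9.

x = 1/2, y = 9, maximum P = 499/2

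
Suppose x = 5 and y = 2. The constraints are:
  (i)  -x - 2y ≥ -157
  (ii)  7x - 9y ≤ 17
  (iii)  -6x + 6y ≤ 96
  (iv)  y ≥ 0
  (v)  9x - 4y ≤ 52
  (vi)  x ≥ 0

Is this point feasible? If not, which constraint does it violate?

(i): -9 ≥ -157 ✓
(ii): 17 ≤ 17 ✓
(iii): -18 ≤ 96 ✓
(iv): 2 ≥ 0 ✓
(v): 37 ≤ 52 ✓
(vi): 5 ≥ 0 ✓

feasible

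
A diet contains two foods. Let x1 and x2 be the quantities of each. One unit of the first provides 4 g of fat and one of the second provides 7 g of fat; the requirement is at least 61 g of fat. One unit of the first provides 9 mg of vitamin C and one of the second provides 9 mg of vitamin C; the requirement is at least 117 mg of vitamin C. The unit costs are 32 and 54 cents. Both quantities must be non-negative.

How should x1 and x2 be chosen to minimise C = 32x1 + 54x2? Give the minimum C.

x1 = 10, x2 = 3, minimum C = 482

Vertices and C = 32x1 + 54x2:
  (0, 13) → C = 702
  (61/4, 0) → C = 488
  (10, 3) → C = 482
The feasible region is unbounded (it extends along (0, 1), (1, 0)), but C strictly increases along every unbounded feasible direction, so there is no improving ray and the minimum is attained at a vertex.

At the optimal vertex, 4x1 + 7x2 = 61 and 9x1 + 9x2 = 117.
Solving simultaneously gives x1 = 10, x2 = 3.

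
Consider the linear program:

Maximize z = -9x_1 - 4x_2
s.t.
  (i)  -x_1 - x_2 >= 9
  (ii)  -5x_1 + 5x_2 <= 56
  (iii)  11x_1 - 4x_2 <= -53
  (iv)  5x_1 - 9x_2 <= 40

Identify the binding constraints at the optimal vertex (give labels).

(ii) and (iv)

Vertices and z = -9x_1 - 4x_2:
  (-101/10, 11/10) → z = 173/2
  (-89/15, -46/15) → z = 197/3
  (-176/5, -24) → z = 2064/5
  (-637/79, -705/79) → z = 8553/79

The maximum is at (-176/5, -24). Substituting into each constraint, equality holds for (ii) and (iv); the remaining constraints have slack.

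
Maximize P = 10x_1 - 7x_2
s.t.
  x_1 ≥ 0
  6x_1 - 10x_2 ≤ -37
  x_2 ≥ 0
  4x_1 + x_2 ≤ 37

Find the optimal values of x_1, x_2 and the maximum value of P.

x_1 = 333/46, x_2 = 185/23, maximum P = 370/23

Vertices and P = 10x_1 - 7x_2:
  (0, 37/10) → P = -259/10
  (0, 37) → P = -259
  (333/46, 185/23) → P = 370/23

At the optimal vertex, 6x_1 - 10x_2 = -37 and 4x_1 + x_2 = 37.
Solving simultaneously gives x_1 = 333/46, x_2 = 185/23.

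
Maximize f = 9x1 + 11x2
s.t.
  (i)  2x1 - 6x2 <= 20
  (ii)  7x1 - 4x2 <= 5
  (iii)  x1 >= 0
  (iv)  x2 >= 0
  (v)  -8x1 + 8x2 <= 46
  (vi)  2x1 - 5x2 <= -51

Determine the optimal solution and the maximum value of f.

Feasible corners and f = 9x1 + 11x2:
  (28/3, 181/12) → f = 2999/12
  (229/27, 367/27) → f = 6098/27
  (89/12, 79/6) → f = 2539/12

At the optimal vertex, 7x1 - 4x2 = 5 and -8x1 + 8x2 = 46.
Solving simultaneously gives x1 = 28/3, x2 = 181/12.

x1 = 28/3, x2 = 181/12, maximum f = 2999/12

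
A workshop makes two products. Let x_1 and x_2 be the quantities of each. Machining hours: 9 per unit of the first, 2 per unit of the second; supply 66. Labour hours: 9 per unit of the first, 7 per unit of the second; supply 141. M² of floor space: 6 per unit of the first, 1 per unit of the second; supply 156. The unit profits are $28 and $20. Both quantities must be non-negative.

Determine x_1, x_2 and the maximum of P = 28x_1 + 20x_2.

x_1 = 4, x_2 = 15, maximum P = 412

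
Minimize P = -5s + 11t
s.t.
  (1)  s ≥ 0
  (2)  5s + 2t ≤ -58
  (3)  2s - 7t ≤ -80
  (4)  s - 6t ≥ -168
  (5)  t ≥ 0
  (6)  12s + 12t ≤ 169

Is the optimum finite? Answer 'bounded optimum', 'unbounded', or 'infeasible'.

The boundaries s = 0 and 2s - 7t = -80 meet at (0, 80/7), but that point violates 5s + 2t ≤ -58. Every candidate vertex is excluded by some other constraint, so the feasible region is empty.

infeasible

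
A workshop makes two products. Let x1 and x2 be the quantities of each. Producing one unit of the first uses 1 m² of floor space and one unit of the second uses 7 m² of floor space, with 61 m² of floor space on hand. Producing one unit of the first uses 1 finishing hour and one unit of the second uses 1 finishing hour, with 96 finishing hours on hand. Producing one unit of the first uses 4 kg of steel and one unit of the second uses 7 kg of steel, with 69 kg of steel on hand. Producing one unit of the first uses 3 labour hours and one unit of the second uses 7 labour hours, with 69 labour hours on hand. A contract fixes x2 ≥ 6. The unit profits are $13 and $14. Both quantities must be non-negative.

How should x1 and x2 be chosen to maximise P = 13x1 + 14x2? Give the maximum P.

x1 = 27/4, x2 = 6, maximum P = 687/4

Corner points and P = 13x1 + 14x2:
  (0, 61/7) → P = 122
  (0, 6) → P = 84
  (8/3, 25/3) → P = 454/3
  (27/4, 6) → P = 687/4

The binding constraints are 4x1 + 7x2 = 69 and x2 = 6.
Solving simultaneously gives x1 = 27/4, x2 = 6.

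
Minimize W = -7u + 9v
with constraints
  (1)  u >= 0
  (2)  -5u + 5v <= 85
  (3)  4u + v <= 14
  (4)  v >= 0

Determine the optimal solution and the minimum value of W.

At the optimal vertex, 4u + v = 14 and v = 0.
Solving simultaneously gives u = 7/2, v = 0.

u = 7/2, v = 0, minimum W = -49/2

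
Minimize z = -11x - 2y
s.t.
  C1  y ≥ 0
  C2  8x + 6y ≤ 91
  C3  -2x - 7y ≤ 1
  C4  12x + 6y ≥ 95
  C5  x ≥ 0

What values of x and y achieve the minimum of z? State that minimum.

x = 91/8, y = 0, minimum z = -1001/8

Vertices and z = -11x - 2y:
  (91/8, 0) → z = -1001/8
  (95/12, 0) → z = -1045/12
  (1, 83/6) → z = -116/3

The optimum lies where y = 0 and 8x + 6y = 91.
Solving simultaneously gives x = 91/8, y = 0.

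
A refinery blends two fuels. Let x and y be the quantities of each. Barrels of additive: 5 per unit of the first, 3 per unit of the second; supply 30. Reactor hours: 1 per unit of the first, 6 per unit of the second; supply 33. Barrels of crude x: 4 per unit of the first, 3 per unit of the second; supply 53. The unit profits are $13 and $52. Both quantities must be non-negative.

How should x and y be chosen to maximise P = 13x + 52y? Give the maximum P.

Corner points and P = 13x + 52y:
  (0, 0) → P = 0
  (0, 11/2) → P = 286
  (6, 0) → P = 78
  (3, 5) → P = 299

x = 3, y = 5, maximum P = 299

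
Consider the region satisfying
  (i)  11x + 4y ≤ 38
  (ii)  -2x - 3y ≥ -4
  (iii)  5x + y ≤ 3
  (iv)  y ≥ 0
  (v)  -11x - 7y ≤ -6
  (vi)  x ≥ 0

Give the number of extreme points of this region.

5

Pairwise boundary intersections that survive every other constraint:
  (5/13, 14/13)
  (0, 4/3)
  (3/5, 0)
  (6/11, 0)
  (0, 6/7)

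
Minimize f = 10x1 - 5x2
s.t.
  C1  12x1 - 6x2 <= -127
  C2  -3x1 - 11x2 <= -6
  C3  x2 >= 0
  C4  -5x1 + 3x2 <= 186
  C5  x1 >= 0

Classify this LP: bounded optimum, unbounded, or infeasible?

bounded optimum

Extreme points and f = 10x1 - 5x2:
  (245/2, 1597/6) → f = -635/6
  (0, 127/6) → f = -635/6
  (0, 62) → f = -310
The feasible region has finitely many vertices and no improving ray; the minimum is -310 at (0, 62).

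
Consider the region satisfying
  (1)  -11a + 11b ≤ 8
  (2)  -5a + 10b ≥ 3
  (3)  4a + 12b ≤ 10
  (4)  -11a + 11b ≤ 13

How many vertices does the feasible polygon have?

The feasible vertices (each the meet of two boundaries and inside every other half-plane) are:
  (-47/55, -7/55)
  (7/88, 71/88)
  (16/25, 31/50)

3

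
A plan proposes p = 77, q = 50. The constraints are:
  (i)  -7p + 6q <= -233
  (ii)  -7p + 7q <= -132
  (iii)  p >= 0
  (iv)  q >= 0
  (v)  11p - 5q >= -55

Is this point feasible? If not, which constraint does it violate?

feasible

(i): -239 ≤ -233 ✓
(ii): -189 ≤ -132 ✓
(iii): 77 ≥ 0 ✓
(iv): 50 ≥ 0 ✓
(v): 597 ≥ -55 ✓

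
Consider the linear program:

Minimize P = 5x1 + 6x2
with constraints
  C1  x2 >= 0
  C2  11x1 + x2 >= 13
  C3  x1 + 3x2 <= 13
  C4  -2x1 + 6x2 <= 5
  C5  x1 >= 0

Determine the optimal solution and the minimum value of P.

Feasible corners and P = 5x1 + 6x2:
  (13/11, 0) → P = 65/11
  (13, 0) → P = 65
  (73/68, 81/68) → P = 851/68
  (21/4, 31/12) → P = 167/4

x1 = 13/11, x2 = 0, minimum P = 65/11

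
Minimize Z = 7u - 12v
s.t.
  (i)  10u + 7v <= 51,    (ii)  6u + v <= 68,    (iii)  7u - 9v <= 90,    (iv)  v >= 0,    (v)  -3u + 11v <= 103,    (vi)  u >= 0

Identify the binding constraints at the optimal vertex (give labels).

(i) and (vi)

Extreme points and Z = 7u - 12v:
  (51/10, 0) → Z = 357/10
  (0, 51/7) → Z = -612/7
  (0, 0) → Z = 0

The minimum is at (0, 51/7). Substituting into each constraint, equality holds for (i) and (vi); the remaining constraints have slack.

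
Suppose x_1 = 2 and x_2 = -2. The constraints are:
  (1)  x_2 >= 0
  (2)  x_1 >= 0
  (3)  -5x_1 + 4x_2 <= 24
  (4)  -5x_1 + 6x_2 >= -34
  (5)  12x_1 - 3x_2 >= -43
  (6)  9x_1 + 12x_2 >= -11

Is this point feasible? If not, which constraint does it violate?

not feasible — violates (1)

Constraint (1): x_2 = -2, which is not ≥ 0. All other constraints are satisfied.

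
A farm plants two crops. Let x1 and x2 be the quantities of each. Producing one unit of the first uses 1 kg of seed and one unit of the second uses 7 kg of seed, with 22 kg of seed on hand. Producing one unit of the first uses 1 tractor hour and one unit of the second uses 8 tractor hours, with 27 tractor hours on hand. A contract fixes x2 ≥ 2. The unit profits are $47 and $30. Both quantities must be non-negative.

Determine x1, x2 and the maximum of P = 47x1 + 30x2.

x1 = 8, x2 = 2, maximum P = 436

Extreme points and P = 47x1 + 30x2:
  (0, 22/7) → P = 660/7
  (0, 2) → P = 60
  (8, 2) → P = 436

The binding constraints are x1 + 7x2 = 22 and x2 = 2.
Solving simultaneously gives x1 = 8, x2 = 2.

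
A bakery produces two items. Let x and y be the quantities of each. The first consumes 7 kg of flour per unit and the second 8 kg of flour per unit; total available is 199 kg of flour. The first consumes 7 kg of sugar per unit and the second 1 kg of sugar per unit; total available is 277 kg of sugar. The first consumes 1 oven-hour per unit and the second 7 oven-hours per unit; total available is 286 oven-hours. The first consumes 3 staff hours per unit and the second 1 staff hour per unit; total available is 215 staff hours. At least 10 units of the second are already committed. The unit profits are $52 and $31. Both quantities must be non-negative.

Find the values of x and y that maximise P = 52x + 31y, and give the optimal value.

x = 17, y = 10, maximum P = 1194

Corner points and P = 52x + 31y:
  (0, 199/8) → P = 6169/8
  (0, 10) → P = 310
  (17, 10) → P = 1194

The optimum lies where 7x + 8y = 199 and y = 10.
Solving simultaneously gives x = 17, y = 10.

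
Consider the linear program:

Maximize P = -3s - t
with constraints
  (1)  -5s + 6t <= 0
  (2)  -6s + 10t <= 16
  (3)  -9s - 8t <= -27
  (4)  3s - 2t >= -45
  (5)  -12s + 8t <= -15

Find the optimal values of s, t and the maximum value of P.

Extreme points and P = -3s - t:
  (48/7, 40/7) → P = -184/7
  (45/16, 75/32) → P = -345/32
  (2, 9/8) → P = -57/8
The feasible region is unbounded (it extends along (8, -9), (5, 3)), but P strictly decreases along every unbounded feasible direction, so there is no improving ray and the maximum is attained at a vertex.

At the optimal vertex, -9s - 8t = -27 and -12s + 8t = -15.
Solving simultaneously gives s = 2, t = 9/8.

s = 2, t = 9/8, maximum P = -57/8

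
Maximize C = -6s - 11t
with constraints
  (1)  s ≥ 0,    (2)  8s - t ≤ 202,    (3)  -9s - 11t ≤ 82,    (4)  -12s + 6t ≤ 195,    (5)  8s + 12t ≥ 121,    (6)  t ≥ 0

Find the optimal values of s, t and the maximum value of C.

The binding constraints are 8s + 12t = 121 and t = 0.
Solving simultaneously gives s = 121/8, t = 0.

s = 121/8, t = 0, maximum C = -363/4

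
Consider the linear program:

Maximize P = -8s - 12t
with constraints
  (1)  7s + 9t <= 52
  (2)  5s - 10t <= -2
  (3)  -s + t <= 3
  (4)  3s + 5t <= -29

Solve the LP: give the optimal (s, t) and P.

Feasible corners and P = -8s - 12t:
  (-28/5, -13/5) → P = 76
  (-60/11, -139/55) → P = 4068/55
  (-11/2, -5/2) → P = 74

At the optimal vertex, 5s - 10t = -2 and -s + t = 3.
Solving simultaneously gives s = -28/5, t = -13/5.

s = -28/5, t = -13/5, maximum P = 76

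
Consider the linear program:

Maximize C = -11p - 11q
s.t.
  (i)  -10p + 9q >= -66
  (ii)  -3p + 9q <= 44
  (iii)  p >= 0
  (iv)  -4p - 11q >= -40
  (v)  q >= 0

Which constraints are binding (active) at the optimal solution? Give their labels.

Corner points and C = -11p - 11q:
  (543/73, 68/73) → C = -6721/73
  (33/5, 0) → C = -363/5
  (0, 40/11) → C = -40
  (0, 0) → C = 0

The maximum is at (0, 0). Substituting into each constraint, equality holds for (iii) and (v); the remaining constraints have slack.

(iii) and (v)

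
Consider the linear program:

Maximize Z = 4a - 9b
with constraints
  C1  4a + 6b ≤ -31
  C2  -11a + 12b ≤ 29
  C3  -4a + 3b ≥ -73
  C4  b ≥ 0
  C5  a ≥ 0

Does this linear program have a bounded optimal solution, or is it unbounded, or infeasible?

The boundaries 4a + 6b = -31 and -4a + 3b = -73 meet at (115/12, -104/9), but that point violates b ≥ 0. Every candidate vertex is excluded by some other constraint, so the feasible region is empty.

infeasible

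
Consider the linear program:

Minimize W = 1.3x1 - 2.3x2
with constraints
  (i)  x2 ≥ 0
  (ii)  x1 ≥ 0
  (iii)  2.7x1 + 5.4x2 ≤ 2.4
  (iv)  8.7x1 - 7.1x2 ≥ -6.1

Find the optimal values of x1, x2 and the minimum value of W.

x1 = 0, x2 = 4/9, minimum W = -46/45

Feasible corners and W = 1.3x1 - 2.3x2:
  (0, 0) → W = 0
  (8/9, 0) → W = 52/45
  (0, 4/9) → W = -46/45

The binding constraints are x1 = 0 and 2.7x1 + 5.4x2 = 2.4.
Solving simultaneously gives x1 = 0, x2 = 4/9.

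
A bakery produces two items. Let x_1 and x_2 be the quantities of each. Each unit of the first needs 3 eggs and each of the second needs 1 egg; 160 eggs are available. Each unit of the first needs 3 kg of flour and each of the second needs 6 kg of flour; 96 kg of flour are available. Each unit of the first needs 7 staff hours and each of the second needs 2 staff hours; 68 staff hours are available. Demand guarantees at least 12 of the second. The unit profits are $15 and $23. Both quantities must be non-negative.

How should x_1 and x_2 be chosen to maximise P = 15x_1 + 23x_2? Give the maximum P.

Vertices and P = 15x_1 + 23x_2:
  (0, 16) → P = 368
  (0, 12) → P = 276
  (6, 13) → P = 389
  (44/7, 12) → P = 2592/7

The optimum lies where 3x_1 + 6x_2 = 96 and 7x_1 + 2x_2 = 68.
Solving simultaneously gives x_1 = 6, x_2 = 13.

x_1 = 6, x_2 = 13, maximum P = 389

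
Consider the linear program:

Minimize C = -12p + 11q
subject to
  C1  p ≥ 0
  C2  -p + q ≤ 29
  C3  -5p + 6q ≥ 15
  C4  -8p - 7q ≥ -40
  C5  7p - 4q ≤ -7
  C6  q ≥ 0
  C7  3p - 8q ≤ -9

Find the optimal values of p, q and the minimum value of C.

p = 9/11, q = 35/11, minimum C = 277/11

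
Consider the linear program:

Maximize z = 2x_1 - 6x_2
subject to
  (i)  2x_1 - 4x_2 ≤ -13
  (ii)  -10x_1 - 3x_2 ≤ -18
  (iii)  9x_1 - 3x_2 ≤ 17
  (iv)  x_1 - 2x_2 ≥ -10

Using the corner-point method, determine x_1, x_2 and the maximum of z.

Extreme points and z = 2x_1 - 6x_2:
  (33/46, 83/23) → z = -465/23
  (107/30, 151/30) → z = -346/15
  (6/23, 118/23) → z = -696/23
  (64/15, 107/15) → z = -514/15

The binding constraints are 2x_1 - 4x_2 = -13 and -10x_1 - 3x_2 = -18.
Solving simultaneously gives x_1 = 33/46, x_2 = 83/23.

x_1 = 33/46, x_2 = 83/23, maximum z = -465/23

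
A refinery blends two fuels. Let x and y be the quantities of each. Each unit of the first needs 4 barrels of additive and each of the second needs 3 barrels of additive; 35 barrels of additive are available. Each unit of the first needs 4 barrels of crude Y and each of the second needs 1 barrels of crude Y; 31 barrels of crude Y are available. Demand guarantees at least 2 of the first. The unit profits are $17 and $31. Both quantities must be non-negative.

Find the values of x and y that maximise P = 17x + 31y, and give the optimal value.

x = 2, y = 9, maximum P = 313

Feasible corners and P = 17x + 31y:
  (31/4, 0) → P = 527/4
  (2, 0) → P = 34
  (29/4, 2) → P = 741/4
  (2, 9) → P = 313

At the optimal vertex, 4x + 3y = 35 and x = 2.
Solving simultaneously gives x = 2, y = 9.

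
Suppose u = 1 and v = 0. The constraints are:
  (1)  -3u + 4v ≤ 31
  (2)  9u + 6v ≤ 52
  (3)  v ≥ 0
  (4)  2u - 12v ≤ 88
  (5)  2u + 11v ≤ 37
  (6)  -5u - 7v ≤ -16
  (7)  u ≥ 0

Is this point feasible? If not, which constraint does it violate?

Constraint (6): -5u - 7v = -5, which is not ≤ -16. All other constraints are satisfied.

not feasible — violates (6)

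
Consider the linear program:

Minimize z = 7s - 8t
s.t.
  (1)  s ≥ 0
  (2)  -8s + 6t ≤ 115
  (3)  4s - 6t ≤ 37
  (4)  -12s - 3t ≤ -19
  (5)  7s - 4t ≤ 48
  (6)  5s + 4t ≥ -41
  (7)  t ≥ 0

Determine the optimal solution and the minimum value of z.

s = 374/5, t = 1189/10, minimum z = -2138/5

Feasible corners and z = 7s - 8t:
  (0, 115/6) → z = -460/3
  (0, 19/3) → z = -152/3
  (374/5, 1189/10) → z = -2138/5
  (19/12, 0) → z = 133/12
  (48/7, 0) → z = 48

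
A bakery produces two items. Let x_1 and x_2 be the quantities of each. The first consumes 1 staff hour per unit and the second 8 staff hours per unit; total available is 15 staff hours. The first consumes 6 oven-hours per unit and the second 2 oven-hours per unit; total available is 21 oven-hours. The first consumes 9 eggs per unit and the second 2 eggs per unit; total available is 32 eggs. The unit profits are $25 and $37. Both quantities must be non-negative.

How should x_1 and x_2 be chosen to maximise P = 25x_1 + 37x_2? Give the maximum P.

Vertices and P = 25x_1 + 37x_2:
  (0, 0) → P = 0
  (0, 15/8) → P = 555/8
  (7/2, 0) → P = 175/2
  (3, 3/2) → P = 261/2

x_1 = 3, x_2 = 3/2, maximum P = 261/2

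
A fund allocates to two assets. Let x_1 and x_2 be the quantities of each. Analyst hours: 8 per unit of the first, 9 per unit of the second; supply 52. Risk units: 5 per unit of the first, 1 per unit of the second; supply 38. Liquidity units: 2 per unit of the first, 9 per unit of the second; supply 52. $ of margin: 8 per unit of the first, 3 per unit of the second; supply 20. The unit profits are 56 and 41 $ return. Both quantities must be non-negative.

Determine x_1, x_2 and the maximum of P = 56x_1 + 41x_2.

Vertices and P = 56x_1 + 41x_2:
  (0, 0) → P = 0
  (0, 52/9) → P = 2132/9
  (5/2, 0) → P = 140
  (1/2, 16/3) → P = 740/3

x_1 = 1/2, x_2 = 16/3, maximum P = 740/3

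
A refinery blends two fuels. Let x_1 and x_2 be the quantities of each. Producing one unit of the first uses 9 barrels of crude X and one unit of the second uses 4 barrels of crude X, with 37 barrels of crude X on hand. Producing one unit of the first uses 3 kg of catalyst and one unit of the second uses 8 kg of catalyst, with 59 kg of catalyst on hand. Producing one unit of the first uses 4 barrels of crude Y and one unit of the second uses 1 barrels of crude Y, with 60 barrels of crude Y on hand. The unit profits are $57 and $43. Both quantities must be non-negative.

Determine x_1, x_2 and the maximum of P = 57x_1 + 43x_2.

Extreme points and P = 57x_1 + 43x_2:
  (0, 0) → P = 0
  (0, 59/8) → P = 2537/8
  (37/9, 0) → P = 703/3
  (1, 7) → P = 358

The binding constraints are 9x_1 + 4x_2 = 37 and 3x_1 + 8x_2 = 59.
Solving simultaneously gives x_1 = 1, x_2 = 7.

x_1 = 1, x_2 = 7, maximum P = 358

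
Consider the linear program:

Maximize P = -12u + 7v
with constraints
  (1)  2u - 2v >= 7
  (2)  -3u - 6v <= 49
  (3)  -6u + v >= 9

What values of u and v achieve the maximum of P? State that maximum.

Vertices and P = -12u + 7v:
  (-28/9, -119/18) → P = -161/18
  (-5/2, -6) → P = -12
  (-103/39, -89/13) → P = -211/13

u = -28/9, v = -119/18, maximum P = -161/18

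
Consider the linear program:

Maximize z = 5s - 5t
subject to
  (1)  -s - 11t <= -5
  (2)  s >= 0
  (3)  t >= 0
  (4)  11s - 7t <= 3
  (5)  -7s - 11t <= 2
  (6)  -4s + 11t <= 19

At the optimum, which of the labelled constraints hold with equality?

(1) and (4)

Vertices and z = 5s - 5t:
  (0, 5/11) → z = -25/11
  (17/32, 13/32) → z = 5/8
  (0, 19/11) → z = -95/11
  (166/93, 221/93) → z = -275/93

The maximum is at (17/32, 13/32). Substituting into each constraint, equality holds for (1) and (4); the remaining constraints have slack.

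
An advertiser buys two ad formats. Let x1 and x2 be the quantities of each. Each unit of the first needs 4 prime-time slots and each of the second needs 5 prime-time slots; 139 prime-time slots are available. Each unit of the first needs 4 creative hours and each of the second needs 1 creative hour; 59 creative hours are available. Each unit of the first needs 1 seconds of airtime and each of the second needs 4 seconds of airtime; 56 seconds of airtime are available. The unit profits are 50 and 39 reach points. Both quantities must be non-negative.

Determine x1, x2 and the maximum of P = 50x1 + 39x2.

x1 = 12, x2 = 11, maximum P = 1029

Extreme points and P = 50x1 + 39x2:
  (0, 0) → P = 0
  (0, 14) → P = 546
  (59/4, 0) → P = 1475/2
  (12, 11) → P = 1029

The optimum lies where 4x1 + x2 = 59 and x1 + 4x2 = 56.
Solving simultaneously gives x1 = 12, x2 = 11.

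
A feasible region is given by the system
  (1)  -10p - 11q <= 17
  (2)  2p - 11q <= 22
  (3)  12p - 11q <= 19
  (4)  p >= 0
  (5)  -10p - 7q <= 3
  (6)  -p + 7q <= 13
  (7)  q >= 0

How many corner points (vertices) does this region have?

4

Of the 21 pairwise boundary intersections, those satisfying every inequality are:
  (276/73, 175/73)
  (19/12, 0)
  (0, 13/7)
  (0, 0)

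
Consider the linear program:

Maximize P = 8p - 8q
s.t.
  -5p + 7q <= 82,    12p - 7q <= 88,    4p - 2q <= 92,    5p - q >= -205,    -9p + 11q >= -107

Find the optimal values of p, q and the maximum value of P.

Corner points and P = 8p - 8q:
  (170/7, 1424/49) → P = -1872/49
  (-451/10, -41/2) → P = -984/5
  (73/23, -164/23) → P = 1896/23
  (-1181/23, -1190/23) → P = 72/23

p = 73/23, q = -164/23, maximum P = 1896/23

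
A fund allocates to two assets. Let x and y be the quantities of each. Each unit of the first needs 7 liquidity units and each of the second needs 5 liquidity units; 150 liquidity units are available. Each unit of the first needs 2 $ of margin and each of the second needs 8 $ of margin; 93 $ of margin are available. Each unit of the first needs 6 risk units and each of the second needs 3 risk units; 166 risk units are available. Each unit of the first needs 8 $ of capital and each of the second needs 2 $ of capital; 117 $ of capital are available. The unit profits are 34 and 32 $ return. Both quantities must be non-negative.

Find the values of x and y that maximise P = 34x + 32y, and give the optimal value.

Corner points and P = 34x + 32y:
  (0, 0) → P = 0
  (0, 93/8) → P = 372
  (117/8, 0) → P = 1989/4
  (25/2, 17/2) → P = 697

At the optimal vertex, 2x + 8y = 93 and 8x + 2y = 117.
Solving simultaneously gives x = 25/2, y = 17/2.

x = 25/2, y = 17/2, maximum P = 697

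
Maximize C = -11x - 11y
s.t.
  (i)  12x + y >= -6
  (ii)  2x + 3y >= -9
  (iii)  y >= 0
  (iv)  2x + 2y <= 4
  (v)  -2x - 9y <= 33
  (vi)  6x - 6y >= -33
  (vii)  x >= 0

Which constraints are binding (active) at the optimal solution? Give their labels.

Corner points and C = -11x - 11y:
  (2, 0) → C = -22
  (0, 0) → C = 0
  (0, 2) → C = -22

The maximum is at (0, 0). Substituting into each constraint, equality holds for (iii) and (vii); the remaining constraints have slack.

(iii) and (vii)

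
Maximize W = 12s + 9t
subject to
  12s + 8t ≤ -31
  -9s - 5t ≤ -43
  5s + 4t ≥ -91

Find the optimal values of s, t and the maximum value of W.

Feasible corners and W = 12s + 9t:
  (499/12, -265/4) → W = -389/4
  (151/2, -937/8) → W = -1185/8
  (57, -94) → W = -162

At the optimal vertex, 12s + 8t = -31 and -9s - 5t = -43.
Solving simultaneously gives s = 499/12, t = -265/4.

s = 499/12, t = -265/4, maximum W = -389/4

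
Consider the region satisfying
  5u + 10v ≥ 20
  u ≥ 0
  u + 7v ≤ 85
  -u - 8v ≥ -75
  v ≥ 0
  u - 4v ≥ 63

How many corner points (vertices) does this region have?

Pairwise boundary intersections that survive every other constraint:
  (75, 0)
  (67, 1)
  (63, 0)

3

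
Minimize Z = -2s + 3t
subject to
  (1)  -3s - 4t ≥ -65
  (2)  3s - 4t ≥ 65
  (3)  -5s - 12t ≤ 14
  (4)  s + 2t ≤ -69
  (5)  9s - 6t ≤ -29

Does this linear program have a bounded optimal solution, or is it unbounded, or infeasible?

infeasible

The boundaries 3s - 4t = 65 and 9s - 6t = -29 meet at (-253/9, -112/3), but that point violates -5s - 12t ≤ 14. Every candidate vertex is excluded by some other constraint, so the feasible region is empty.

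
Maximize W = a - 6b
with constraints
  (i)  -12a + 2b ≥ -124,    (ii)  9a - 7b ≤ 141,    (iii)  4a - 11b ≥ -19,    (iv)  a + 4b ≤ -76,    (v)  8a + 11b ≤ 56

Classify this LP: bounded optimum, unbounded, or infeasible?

From the feasible point (32/43, -825/43), moving in the direction (-7, -9) keeps every constraint satisfied while W increases without bound.

unbounded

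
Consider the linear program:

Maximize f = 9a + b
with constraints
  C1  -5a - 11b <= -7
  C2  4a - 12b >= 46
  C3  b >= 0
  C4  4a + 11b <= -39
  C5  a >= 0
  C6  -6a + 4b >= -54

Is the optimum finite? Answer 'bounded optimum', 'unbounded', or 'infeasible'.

infeasible

The boundaries a = 0 and -6a + 4b = -54 meet at (0, -27/2), but that point violates -5a - 11b ≤ -7. Every candidate vertex is excluded by some other constraint, so the feasible region is empty.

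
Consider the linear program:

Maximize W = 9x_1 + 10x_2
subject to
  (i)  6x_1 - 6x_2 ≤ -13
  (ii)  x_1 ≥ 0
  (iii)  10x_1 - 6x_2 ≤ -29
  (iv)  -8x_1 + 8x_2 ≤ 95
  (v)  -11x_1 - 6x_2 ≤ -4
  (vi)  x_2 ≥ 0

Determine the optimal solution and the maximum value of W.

x_1 = 169/16, x_2 = 359/16, maximum W = 5111/16

Corner points and W = 9x_1 + 10x_2:
  (0, 29/6) → W = 145/3
  (0, 95/8) → W = 475/4
  (169/16, 359/16) → W = 5111/16

At the optimal vertex, 10x_1 - 6x_2 = -29 and -8x_1 + 8x_2 = 95.
Solving simultaneously gives x_1 = 169/16, x_2 = 359/16.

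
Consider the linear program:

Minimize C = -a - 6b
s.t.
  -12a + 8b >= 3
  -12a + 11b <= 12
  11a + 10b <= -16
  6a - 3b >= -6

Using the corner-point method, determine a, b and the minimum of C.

a = -36/31, b = -10/31, minimum C = 96/31

Corner points and C = -a - 6b:
  (-79/104, -159/208) → C = 139/26
  (-13/4, -9/2) → C = 121/4
  (-36/31, -10/31) → C = 96/31

At the optimal vertex, 11a + 10b = -16 and 6a - 3b = -6.
Solving simultaneously gives a = -36/31, b = -10/31.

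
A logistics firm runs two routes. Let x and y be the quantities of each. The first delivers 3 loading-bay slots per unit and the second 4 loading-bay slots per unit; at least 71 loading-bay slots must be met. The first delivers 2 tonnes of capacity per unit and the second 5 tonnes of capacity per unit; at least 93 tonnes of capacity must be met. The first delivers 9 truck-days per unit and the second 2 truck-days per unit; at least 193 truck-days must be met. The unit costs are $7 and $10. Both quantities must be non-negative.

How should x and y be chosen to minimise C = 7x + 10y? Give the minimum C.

x = 19, y = 11, minimum C = 243

Extreme points and C = 7x + 10y:
  (0, 193/2) → C = 965
  (93/2, 0) → C = 651/2
  (19, 11) → C = 243
The feasible region is unbounded (it extends along (0, 1), (1, 0)), but C strictly increases along every unbounded feasible direction, so there is no improving ray and the minimum is attained at a vertex.

The binding constraints are 2x + 5y = 93 and 9x + 2y = 193.
Solving simultaneously gives x = 19, y = 11.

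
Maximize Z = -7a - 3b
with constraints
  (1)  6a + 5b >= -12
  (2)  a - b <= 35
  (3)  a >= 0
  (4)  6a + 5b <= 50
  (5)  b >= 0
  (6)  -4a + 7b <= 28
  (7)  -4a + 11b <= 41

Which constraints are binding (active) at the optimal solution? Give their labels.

Corner points and Z = -7a - 3b:
  (0, 0) → Z = 0
  (0, 41/11) → Z = -123/11
  (25/3, 0) → Z = -175/3
  (345/86, 223/43) → Z = -3753/86

The maximum is at (0, 0). Substituting into each constraint, equality holds for (3) and (5); the remaining constraints have slack.

(3) and (5)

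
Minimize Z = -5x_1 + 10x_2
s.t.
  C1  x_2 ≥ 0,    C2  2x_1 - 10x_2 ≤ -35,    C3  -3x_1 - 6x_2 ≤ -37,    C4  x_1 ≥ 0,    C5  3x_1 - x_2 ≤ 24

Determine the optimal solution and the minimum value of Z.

x_1 = 275/28, x_2 = 153/28, minimum Z = 155/28

Vertices and Z = -5x_1 + 10x_2:
  (80/21, 179/42) → Z = 165/7
  (275/28, 153/28) → Z = 155/28
  (0, 37/6) → Z = 185/3
The feasible region is unbounded (it extends along (0, 1), (1, 3)), but Z strictly increases along every unbounded feasible direction, so there is no improving ray and the minimum is attained at a vertex.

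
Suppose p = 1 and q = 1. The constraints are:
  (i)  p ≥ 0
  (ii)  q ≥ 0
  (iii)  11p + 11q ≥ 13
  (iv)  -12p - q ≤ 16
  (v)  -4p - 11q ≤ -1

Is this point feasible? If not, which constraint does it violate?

(i): 1 ≥ 0 ✓
(ii): 1 ≥ 0 ✓
(iii): 22 ≥ 13 ✓
(iv): -13 ≤ 16 ✓
(v): -15 ≤ -1 ✓

feasible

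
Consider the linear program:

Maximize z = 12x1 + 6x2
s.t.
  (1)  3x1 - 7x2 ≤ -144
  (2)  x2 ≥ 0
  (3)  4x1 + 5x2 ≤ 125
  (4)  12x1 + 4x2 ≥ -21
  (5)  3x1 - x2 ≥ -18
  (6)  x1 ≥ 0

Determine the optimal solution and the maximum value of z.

Corner points and z = 12x1 + 6x2:
  (155/43, 951/43) → z = 7566/43
  (1, 21) → z = 138
  (35/19, 447/19) → z = 3102/19

At the optimal vertex, 3x1 - 7x2 = -144 and 4x1 + 5x2 = 125.
Solving simultaneously gives x1 = 155/43, x2 = 951/43.

x1 = 155/43, x2 = 951/43, maximum z = 7566/43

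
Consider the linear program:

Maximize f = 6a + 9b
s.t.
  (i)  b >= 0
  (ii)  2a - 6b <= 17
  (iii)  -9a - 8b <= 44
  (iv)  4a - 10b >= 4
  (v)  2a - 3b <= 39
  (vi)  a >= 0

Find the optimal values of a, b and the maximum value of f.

a = 189/4, b = 37/2, maximum f = 450

Corner points and f = 6a + 9b:
  (17/2, 0) → f = 51
  (1, 0) → f = 6
  (61/2, 22/3) → f = 249
  (189/4, 37/2) → f = 450

At the optimal vertex, 4a - 10b = 4 and 2a - 3b = 39.
Solving simultaneously gives a = 189/4, b = 37/2.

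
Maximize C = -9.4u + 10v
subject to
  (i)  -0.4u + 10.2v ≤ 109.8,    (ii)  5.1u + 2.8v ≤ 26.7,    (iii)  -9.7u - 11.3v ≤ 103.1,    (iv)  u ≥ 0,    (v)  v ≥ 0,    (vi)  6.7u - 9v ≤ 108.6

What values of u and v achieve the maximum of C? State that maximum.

u = 0, v = 267/28, maximum C = 1335/14

Corner points and C = -9.4u + 10v:
  (0, 267/28) → C = 1335/14
  (89/17, 0) → C = -4183/85
  (0, 0) → C = 0

The optimum lies where 5.1u + 2.8v = 26.7 and u = 0.
Solving simultaneously gives u = 0, v = 267/28.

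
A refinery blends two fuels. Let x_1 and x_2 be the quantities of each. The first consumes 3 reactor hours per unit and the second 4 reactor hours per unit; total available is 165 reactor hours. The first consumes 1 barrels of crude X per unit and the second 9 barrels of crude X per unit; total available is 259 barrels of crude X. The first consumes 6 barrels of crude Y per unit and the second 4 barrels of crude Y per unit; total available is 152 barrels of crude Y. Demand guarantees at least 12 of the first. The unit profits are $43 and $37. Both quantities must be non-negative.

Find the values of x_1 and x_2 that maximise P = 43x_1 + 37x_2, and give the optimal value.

x_1 = 12, x_2 = 20, maximum P = 1256

The binding constraints are 6x_1 + 4x_2 = 152 and x_1 = 12.
Solving simultaneously gives x_1 = 12, x_2 = 20.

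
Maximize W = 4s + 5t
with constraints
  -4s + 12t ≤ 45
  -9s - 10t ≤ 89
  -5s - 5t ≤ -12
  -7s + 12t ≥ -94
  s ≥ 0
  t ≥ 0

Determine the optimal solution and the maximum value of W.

s = 139/3, t = 691/36, maximum W = 10127/36

Corner points and W = 4s + 5t:
  (139/3, 691/36) → W = 10127/36
  (0, 15/4) → W = 75/4
  (0, 12/5) → W = 12
  (12/5, 0) → W = 48/5
  (94/7, 0) → W = 376/7

At the optimal vertex, -4s + 12t = 45 and -7s + 12t = -94.
Solving simultaneously gives s = 139/3, t = 691/36.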